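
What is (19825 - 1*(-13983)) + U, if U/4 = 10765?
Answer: 76868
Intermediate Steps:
U = 43060 (U = 4*10765 = 43060)
(19825 - 1*(-13983)) + U = (19825 - 1*(-13983)) + 43060 = (19825 + 13983) + 43060 = 33808 + 43060 = 76868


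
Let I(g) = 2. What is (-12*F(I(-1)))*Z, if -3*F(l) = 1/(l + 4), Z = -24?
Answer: -16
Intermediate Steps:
F(l) = -1/(3*(4 + l)) (F(l) = -1/(3*(l + 4)) = -1/(3*(4 + l)))
(-12*F(I(-1)))*Z = -(-12)/(12 + 3*2)*(-24) = -(-12)/(12 + 6)*(-24) = -(-12)/18*(-24) = -12*(-1/18)*(-24) = (⅔)*(-24) = -16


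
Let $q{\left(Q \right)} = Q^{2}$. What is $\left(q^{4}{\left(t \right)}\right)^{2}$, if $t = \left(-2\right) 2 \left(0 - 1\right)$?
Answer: $4294967296$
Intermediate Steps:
$t = 4$ ($t = - 4 \left(0 - 1\right) = \left(-4\right) \left(-1\right) = 4$)
$\left(q^{4}{\left(t \right)}\right)^{2} = \left(\left(4^{2}\right)^{4}\right)^{2} = \left(16^{4}\right)^{2} = 65536^{2} = 4294967296$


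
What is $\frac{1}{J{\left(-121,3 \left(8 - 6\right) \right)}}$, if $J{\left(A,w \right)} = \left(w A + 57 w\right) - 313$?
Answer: $- \frac{1}{697} \approx -0.0014347$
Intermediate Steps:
$J{\left(A,w \right)} = -313 + 57 w + A w$ ($J{\left(A,w \right)} = \left(A w + 57 w\right) - 313 = \left(57 w + A w\right) - 313 = -313 + 57 w + A w$)
$\frac{1}{J{\left(-121,3 \left(8 - 6\right) \right)}} = \frac{1}{-313 + 57 \cdot 3 \left(8 - 6\right) - 121 \cdot 3 \left(8 - 6\right)} = \frac{1}{-313 + 57 \cdot 3 \cdot 2 - 121 \cdot 3 \cdot 2} = \frac{1}{-313 + 57 \cdot 6 - 726} = \frac{1}{-313 + 342 - 726} = \frac{1}{-697} = - \frac{1}{697}$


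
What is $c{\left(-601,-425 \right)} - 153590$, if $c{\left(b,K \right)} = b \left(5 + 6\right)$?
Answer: $-160201$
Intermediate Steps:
$c{\left(b,K \right)} = 11 b$ ($c{\left(b,K \right)} = b 11 = 11 b$)
$c{\left(-601,-425 \right)} - 153590 = 11 \left(-601\right) - 153590 = -6611 - 153590 = -160201$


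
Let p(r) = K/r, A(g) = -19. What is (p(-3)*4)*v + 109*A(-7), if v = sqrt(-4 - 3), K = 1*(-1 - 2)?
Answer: -2071 + 4*I*sqrt(7) ≈ -2071.0 + 10.583*I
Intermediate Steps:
K = -3 (K = 1*(-3) = -3)
p(r) = -3/r
v = I*sqrt(7) (v = sqrt(-7) = I*sqrt(7) ≈ 2.6458*I)
(p(-3)*4)*v + 109*A(-7) = (-3/(-3)*4)*(I*sqrt(7)) + 109*(-19) = (-3*(-1/3)*4)*(I*sqrt(7)) - 2071 = (1*4)*(I*sqrt(7)) - 2071 = 4*(I*sqrt(7)) - 2071 = 4*I*sqrt(7) - 2071 = -2071 + 4*I*sqrt(7)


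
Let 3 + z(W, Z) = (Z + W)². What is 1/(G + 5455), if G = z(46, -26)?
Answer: 1/5852 ≈ 0.00017088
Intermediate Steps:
z(W, Z) = -3 + (W + Z)² (z(W, Z) = -3 + (Z + W)² = -3 + (W + Z)²)
G = 397 (G = -3 + (46 - 26)² = -3 + 20² = -3 + 400 = 397)
1/(G + 5455) = 1/(397 + 5455) = 1/5852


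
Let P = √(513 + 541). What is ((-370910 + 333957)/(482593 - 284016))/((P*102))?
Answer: -36953*√1054/21348616116 ≈ -5.6195e-5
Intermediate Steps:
P = √1054 ≈ 32.465
((-370910 + 333957)/(482593 - 284016))/((P*102)) = ((-370910 + 333957)/(482593 - 284016))/((√1054*102)) = (-36953/198577)/((102*√1054)) = (-36953*1/198577)*(√1054/107508) = -36953*√1054/21348616116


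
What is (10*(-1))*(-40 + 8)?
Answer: 320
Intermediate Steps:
(10*(-1))*(-40 + 8) = -10*(-32) = 320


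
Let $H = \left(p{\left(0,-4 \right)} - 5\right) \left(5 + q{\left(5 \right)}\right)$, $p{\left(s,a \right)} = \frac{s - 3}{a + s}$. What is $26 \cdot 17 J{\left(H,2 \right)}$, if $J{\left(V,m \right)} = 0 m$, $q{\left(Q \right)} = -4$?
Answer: $0$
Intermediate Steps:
$p{\left(s,a \right)} = \frac{-3 + s}{a + s}$
$H = - \frac{17}{4}$ ($H = \left(\frac{-3 + 0}{-4 + 0} - 5\right) \left(5 - 4\right) = \left(\frac{1}{-4} \left(-3\right) - 5\right) 1 = \left(\left(- \frac{1}{4}\right) \left(-3\right) - 5\right) 1 = \left(\frac{3}{4} - 5\right) 1 = \left(- \frac{17}{4}\right) 1 = - \frac{17}{4} \approx -4.25$)
$J{\left(V,m \right)} = 0$
$26 \cdot 17 J{\left(H,2 \right)} = 26 \cdot 17 \cdot 0 = 442 \cdot 0 = 0$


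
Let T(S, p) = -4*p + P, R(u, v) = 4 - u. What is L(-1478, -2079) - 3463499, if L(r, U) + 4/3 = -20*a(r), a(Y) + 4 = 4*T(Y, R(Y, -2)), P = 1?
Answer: -8967781/3 ≈ -2.9893e+6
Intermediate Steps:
T(S, p) = 1 - 4*p (T(S, p) = -4*p + 1 = 1 - 4*p)
a(Y) = -64 + 16*Y (a(Y) = -4 + 4*(1 - 4*(4 - Y)) = -4 + 4*(1 + (-16 + 4*Y)) = -4 + 4*(-15 + 4*Y) = -4 + (-60 + 16*Y) = -64 + 16*Y)
L(r, U) = 3836/3 - 320*r (L(r, U) = -4/3 - 20*(-64 + 16*r) = -4/3 + (1280 - 320*r) = 3836/3 - 320*r)
L(-1478, -2079) - 3463499 = (3836/3 - 320*(-1478)) - 3463499 = (3836/3 + 472960) - 3463499 = 1422716/3 - 3463499 = -8967781/3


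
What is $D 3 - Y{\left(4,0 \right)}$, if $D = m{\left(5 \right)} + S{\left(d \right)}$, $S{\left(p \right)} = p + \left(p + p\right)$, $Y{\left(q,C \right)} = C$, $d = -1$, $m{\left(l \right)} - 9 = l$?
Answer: $33$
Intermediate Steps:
$m{\left(l \right)} = 9 + l$
$S{\left(p \right)} = 3 p$ ($S{\left(p \right)} = p + 2 p = 3 p$)
$D = 11$ ($D = \left(9 + 5\right) + 3 \left(-1\right) = 14 - 3 = 11$)
$D 3 - Y{\left(4,0 \right)} = 11 \cdot 3 - 0 = 33 + 0 = 33$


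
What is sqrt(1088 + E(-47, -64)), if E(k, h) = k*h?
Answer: 64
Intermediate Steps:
E(k, h) = h*k
sqrt(1088 + E(-47, -64)) = sqrt(1088 - 64*(-47)) = sqrt(1088 + 3008) = sqrt(4096) = 64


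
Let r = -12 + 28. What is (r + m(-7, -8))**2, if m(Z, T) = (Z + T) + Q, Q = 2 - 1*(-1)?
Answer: 16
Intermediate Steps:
Q = 3 (Q = 2 + 1 = 3)
m(Z, T) = 3 + T + Z (m(Z, T) = (Z + T) + 3 = (T + Z) + 3 = 3 + T + Z)
r = 16
(r + m(-7, -8))**2 = (16 + (3 - 8 - 7))**2 = (16 - 12)**2 = 4**2 = 16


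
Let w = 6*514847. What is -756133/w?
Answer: -756133/3089082 ≈ -0.24478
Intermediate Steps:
w = 3089082
-756133/w = -756133/3089082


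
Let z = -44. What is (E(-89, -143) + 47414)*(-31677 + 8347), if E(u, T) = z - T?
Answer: -1108478290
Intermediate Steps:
E(u, T) = -44 - T
(E(-89, -143) + 47414)*(-31677 + 8347) = ((-44 - 1*(-143)) + 47414)*(-31677 + 8347) = ((-44 + 143) + 47414)*(-23330) = (99 + 47414)*(-23330) = 47513*(-23330) = -1108478290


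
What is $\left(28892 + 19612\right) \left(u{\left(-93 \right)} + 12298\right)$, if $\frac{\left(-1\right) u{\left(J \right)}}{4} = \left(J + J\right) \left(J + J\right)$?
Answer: $-6115675344$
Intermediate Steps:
$u{\left(J \right)} = - 16 J^{2}$ ($u{\left(J \right)} = - 4 \left(J + J\right) \left(J + J\right) = - 4 \cdot 2 J 2 J = - 4 \cdot 4 J^{2} = - 16 J^{2}$)
$\left(28892 + 19612\right) \left(u{\left(-93 \right)} + 12298\right) = \left(28892 + 19612\right) \left(- 16 \left(-93\right)^{2} + 12298\right) = 48504 \left(\left(-16\right) 8649 + 12298\right) = 48504 \left(-138384 + 12298\right) = 48504 \left(-126086\right) = -6115675344$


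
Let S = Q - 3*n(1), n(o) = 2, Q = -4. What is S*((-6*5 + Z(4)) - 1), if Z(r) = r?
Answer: 270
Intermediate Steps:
S = -10 (S = -4 - 3*2 = -4 - 6 = -10)
S*((-6*5 + Z(4)) - 1) = -10*((-6*5 + 4) - 1) = -10*((-30 + 4) - 1) = -10*(-26 - 1) = -10*(-27) = 270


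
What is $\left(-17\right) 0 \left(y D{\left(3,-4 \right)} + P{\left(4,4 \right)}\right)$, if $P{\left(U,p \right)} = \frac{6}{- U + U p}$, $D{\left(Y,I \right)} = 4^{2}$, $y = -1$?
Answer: $0$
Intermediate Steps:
$D{\left(Y,I \right)} = 16$
$\left(-17\right) 0 \left(y D{\left(3,-4 \right)} + P{\left(4,4 \right)}\right) = \left(-17\right) 0 \left(\left(-1\right) 16 + \frac{6}{4 \left(-1 + 4\right)}\right) = 0 \left(-16 + 6 \cdot \frac{1}{4} \cdot \frac{1}{3}\right) = 0 \left(-16 + \frac{1}{2}\right) = 0 \left(- \frac{31}{2}\right) = 0$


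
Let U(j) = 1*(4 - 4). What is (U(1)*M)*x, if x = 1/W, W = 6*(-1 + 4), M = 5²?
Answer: 0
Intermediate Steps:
U(j) = 0 (U(j) = 1*0 = 0)
M = 25
W = 18 (W = 6*3 = 18)
x = 1/18 ≈ 0.055556
(U(1)*M)*x = (0*25)*(1/18) = 0*(1/18) = 0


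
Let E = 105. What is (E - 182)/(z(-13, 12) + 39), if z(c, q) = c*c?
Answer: -77/208 ≈ -0.37019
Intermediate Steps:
z(c, q) = c**2
(E - 182)/(z(-13, 12) + 39) = (105 - 182)/((-13)**2 + 39) = -77/(169 + 39) = -77/208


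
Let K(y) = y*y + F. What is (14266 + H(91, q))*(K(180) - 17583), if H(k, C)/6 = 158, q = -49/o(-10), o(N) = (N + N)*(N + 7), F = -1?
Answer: 225410624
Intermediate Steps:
o(N) = 2*N*(7 + N) (o(N) = (2*N)*(7 + N) = 2*N*(7 + N))
q = -49/60 (q = -49*(-1/(20*(7 - 10))) = -49/(2*(-10)*(-3)) = -49/60 ≈ -0.81667)
K(y) = -1 + y² (K(y) = y*y - 1 = y² - 1 = -1 + y²)
H(k, C) = 948 (H(k, C) = 6*158 = 948)
(14266 + H(91, q))*(K(180) - 17583) = (14266 + 948)*((-1 + 180²) - 17583) = 15214*((-1 + 32400) - 17583) = 15214*(32399 - 17583) = 15214*14816 = 225410624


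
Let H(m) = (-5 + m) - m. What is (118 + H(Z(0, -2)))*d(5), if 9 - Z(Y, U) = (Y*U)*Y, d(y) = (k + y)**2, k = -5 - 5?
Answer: 2825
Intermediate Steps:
k = -10
d(y) = (-10 + y)**2
Z(Y, U) = 9 - U*Y**2 (Z(Y, U) = 9 - Y*U*Y = 9 - U*Y*Y = 9 - U*Y**2)
H(m) = -5
(118 + H(Z(0, -2)))*d(5) = (118 - 5)*(-10 + 5)**2 = 113*(-5)**2 = 113*25 = 2825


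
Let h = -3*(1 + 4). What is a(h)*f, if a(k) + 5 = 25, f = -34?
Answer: -680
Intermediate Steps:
h = -15 (h = -3*5 = -15)
a(k) = 20 (a(k) = -5 + 25 = 20)
a(h)*f = 20*(-34) = -680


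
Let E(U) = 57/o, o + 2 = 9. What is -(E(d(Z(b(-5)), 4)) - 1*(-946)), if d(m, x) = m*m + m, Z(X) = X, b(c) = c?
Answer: -6679/7 ≈ -954.14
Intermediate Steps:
o = 7 (o = -2 + 9 = 7)
d(m, x) = m + m² (d(m, x) = m² + m = m + m²)
E(U) = 57/7
-(E(d(Z(b(-5)), 4)) - 1*(-946)) = -(57/7 - 1*(-946)) = -(57/7 + 946) = -1*6679/7 = -6679/7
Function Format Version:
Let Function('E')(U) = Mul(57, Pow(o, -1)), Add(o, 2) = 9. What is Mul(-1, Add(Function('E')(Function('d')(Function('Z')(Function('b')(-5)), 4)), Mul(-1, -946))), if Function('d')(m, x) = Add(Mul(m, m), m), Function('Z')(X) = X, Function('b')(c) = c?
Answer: Rational(-6679, 7) ≈ -954.14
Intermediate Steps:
o = 7 (o = Add(-2, 9) = 7)
Function('d')(m, x) = Add(m, Pow(m, 2)) (Function('d')(m, x) = Add(Pow(m, 2), m) = Add(m, Pow(m, 2)))
Function('E')(U) = Rational(57, 7) (Function('E')(U) = Mul(57, Pow(7, -1)) = Mul(57, Rational(1, 7)) = Rational(57, 7))
Mul(-1, Add(Function('E')(Function('d')(Function('Z')(Function('b')(-5)), 4)), Mul(-1, -946))) = Mul(-1, Add(Rational(57, 7), Mul(-1, -946))) = Mul(-1, Add(Rational(57, 7), 946)) = Mul(-1, Rational(6679, 7)) = Rational(-6679, 7)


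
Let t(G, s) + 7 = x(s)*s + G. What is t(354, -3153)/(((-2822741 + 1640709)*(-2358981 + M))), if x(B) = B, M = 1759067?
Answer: 2485439/177279386312 ≈ 1.4020e-5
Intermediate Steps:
t(G, s) = -7 + G + s² (t(G, s) = -7 + (s*s + G) = -7 + (s² + G) = -7 + (G + s²) = -7 + G + s²)
t(354, -3153)/(((-2822741 + 1640709)*(-2358981 + M))) = (-7 + 354 + (-3153)²)/(((-2822741 + 1640709)*(-2358981 + 1759067))) = (-7 + 354 + 9941409)/((-1182032*(-599914))) = 9941756/709117545248 = 9941756*(1/709117545248) = 2485439/177279386312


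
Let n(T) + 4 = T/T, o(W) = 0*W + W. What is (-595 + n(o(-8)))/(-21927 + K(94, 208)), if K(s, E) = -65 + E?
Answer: 299/10892 ≈ 0.027451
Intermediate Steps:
o(W) = W (o(W) = 0 + W = W)
n(T) = -3 (n(T) = -4 + T/T = -4 + 1 = -3)
(-595 + n(o(-8)))/(-21927 + K(94, 208)) = (-595 - 3)/(-21927 + (-65 + 208)) = -598/(-21927 + 143) = -598/(-21784) = -598*(-1/21784) = 299/10892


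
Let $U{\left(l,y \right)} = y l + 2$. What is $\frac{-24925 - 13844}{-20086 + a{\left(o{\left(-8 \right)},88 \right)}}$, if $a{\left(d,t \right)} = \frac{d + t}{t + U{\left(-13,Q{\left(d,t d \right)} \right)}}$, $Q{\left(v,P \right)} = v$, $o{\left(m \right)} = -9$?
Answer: $\frac{8025183}{4157723} \approx 1.9302$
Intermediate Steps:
$U{\left(l,y \right)} = 2 + l y$ ($U{\left(l,y \right)} = l y + 2 = 2 + l y$)
$a{\left(d,t \right)} = \frac{d + t}{2 + t - 13 d}$ ($a{\left(d,t \right)} = \frac{d + t}{t - \left(-2 + 13 d\right)} = \frac{d + t}{2 + t - 13 d}$)
$\frac{-24925 - 13844}{-20086 + a{\left(o{\left(-8 \right)},88 \right)}} = \frac{-24925 - 13844}{-20086 + \frac{-9 + 88}{2 + 88 - -117}} = - \frac{38769}{-20086 + \frac{1}{2 + 88 + 117} \cdot 79} = - \frac{38769}{-20086 + \frac{1}{207} \cdot 79} = - \frac{38769}{-20086 + \frac{79}{207}} = - \frac{38769}{- \frac{4157723}{207}} = \left(-38769\right) \left(- \frac{207}{4157723}\right) = \frac{8025183}{4157723}$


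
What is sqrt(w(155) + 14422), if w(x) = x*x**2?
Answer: sqrt(3738297) ≈ 1933.5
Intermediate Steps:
w(x) = x**3
sqrt(w(155) + 14422) = sqrt(155**3 + 14422) = sqrt(3723875 + 14422) = sqrt(3738297)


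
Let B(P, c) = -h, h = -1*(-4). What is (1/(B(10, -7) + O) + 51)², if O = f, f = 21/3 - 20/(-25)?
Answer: 948676/361 ≈ 2627.9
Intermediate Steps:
h = 4
B(P, c) = -4 (B(P, c) = -1*4 = -4)
f = 39/5 (f = 21*(⅓) - 20*(-1/25) = 7 + ⅘ = 39/5 ≈ 7.8000)
O = 39/5 ≈ 7.8000
(1/(B(10, -7) + O) + 51)² = (1/(-4 + 39/5) + 51)² = (1/(19/5) + 51)² = (5/19 + 51)² = (974/19)² = 948676/361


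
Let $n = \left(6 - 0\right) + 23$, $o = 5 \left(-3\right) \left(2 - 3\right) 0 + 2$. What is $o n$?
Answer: $58$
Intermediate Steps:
$o = 2$ ($o = \left(-15\right) \left(-1\right) 0 + 2 = 15 \cdot 0 + 2 = 0 + 2 = 2$)
$n = 29$ ($n = \left(6 + 0\right) + 23 = 6 + 23 = 29$)
$o n = 2 \cdot 29 = 58$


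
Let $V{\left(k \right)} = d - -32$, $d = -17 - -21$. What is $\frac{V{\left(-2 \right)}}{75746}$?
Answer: $\frac{18}{37873} \approx 0.00047527$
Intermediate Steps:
$d = 4$ ($d = -17 + 21 = 4$)
$V{\left(k \right)} = 36$ ($V{\left(k \right)} = 4 - -32 = 4 + 32 = 36$)
$\frac{V{\left(-2 \right)}}{75746} = \frac{36}{75746} = 36 \cdot \frac{1}{75746} = \frac{18}{37873}$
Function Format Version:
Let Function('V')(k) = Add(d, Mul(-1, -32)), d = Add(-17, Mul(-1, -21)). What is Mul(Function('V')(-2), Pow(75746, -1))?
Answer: Rational(18, 37873) ≈ 0.00047527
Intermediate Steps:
d = 4 (d = Add(-17, 21) = 4)
Function('V')(k) = 36 (Function('V')(k) = Add(4, Mul(-1, -32)) = Add(4, 32) = 36)
Mul(Function('V')(-2), Pow(75746, -1)) = Mul(36, Pow(75746, -1)) = Mul(36, Rational(1, 75746)) = Rational(18, 37873)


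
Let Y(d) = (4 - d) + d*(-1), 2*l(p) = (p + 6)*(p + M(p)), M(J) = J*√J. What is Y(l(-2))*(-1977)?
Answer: -23724 - 15816*I*√2 ≈ -23724.0 - 22367.0*I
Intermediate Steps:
M(J) = J^(3/2)
l(p) = (6 + p)*(p + p^(3/2))/2 (l(p) = ((p + 6)*(p + p^(3/2)))/2 = ((6 + p)*(p + p^(3/2)))/2 = (6 + p)*(p + p^(3/2))/2)
Y(d) = 4 - 2*d (Y(d) = (4 - d) - d = 4 - 2*d)
Y(l(-2))*(-1977) = (4 - 2*((½)*(-2)² + (-2)^(5/2)/2 + 3*(-2) + 3*(-2)^(3/2)))*(-1977) = (4 - 2*((½)*4 + (4*I*√2)/2 - 6 + 3*(-2*I*√2)))*(-1977) = (4 - 2*(2 + 2*I*√2 - 6 - 6*I*√2))*(-1977) = (4 - 2*(-4 - 4*I*√2))*(-1977) = (4 + (8 + 8*I*√2))*(-1977) = (12 + 8*I*√2)*(-1977) = -23724 - 15816*I*√2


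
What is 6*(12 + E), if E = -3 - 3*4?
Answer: -18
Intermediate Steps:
E = -15 (E = -3 - 12 = -15)
6*(12 + E) = 6*(12 - 15) = 6*(-3) = -18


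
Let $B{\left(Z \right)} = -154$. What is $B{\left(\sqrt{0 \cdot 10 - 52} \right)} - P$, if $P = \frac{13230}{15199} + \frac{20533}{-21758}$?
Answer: $- \frac{50903552941}{330699842} \approx -153.93$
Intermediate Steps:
$P = - \frac{24222727}{330699842}$ ($P = 13230 \cdot \frac{1}{15199} + 20533 \left(- \frac{1}{21758}\right) = \frac{13230}{15199} - \frac{20533}{21758} = - \frac{24222727}{330699842} \approx -0.073247$)
$B{\left(\sqrt{0 \cdot 10 - 52} \right)} - P = -154 - - \frac{24222727}{330699842} = -154 + \frac{24222727}{330699842} = - \frac{50903552941}{330699842}$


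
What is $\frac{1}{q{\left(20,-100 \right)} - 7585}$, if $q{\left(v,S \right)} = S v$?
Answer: $- \frac{1}{9585} \approx -0.00010433$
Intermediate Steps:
$\frac{1}{q{\left(20,-100 \right)} - 7585} = \frac{1}{\left(-100\right) 20 - 7585} = \frac{1}{-2000 - 7585} = \frac{1}{-9585} = - \frac{1}{9585}$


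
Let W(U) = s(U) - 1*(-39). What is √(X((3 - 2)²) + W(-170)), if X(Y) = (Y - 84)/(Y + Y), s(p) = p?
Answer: I*√690/2 ≈ 13.134*I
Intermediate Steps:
X(Y) = (-84 + Y)/(2*Y) (X(Y) = (-84 + Y)/((2*Y)) = (-84 + Y)*(1/(2*Y)) = (-84 + Y)/(2*Y))
W(U) = 39 + U (W(U) = U - 1*(-39) = U + 39 = 39 + U)
√(X((3 - 2)²) + W(-170)) = √((-84 + (3 - 2)²)/(2*((3 - 2)²)) + (39 - 170)) = √((-84 + 1²)/(2*(1²)) - 131) = √((½)*(-84 + 1)/1 - 131) = √((½)*1*(-83) - 131) = √(-83/2 - 131) = √(-345/2) = I*√690/2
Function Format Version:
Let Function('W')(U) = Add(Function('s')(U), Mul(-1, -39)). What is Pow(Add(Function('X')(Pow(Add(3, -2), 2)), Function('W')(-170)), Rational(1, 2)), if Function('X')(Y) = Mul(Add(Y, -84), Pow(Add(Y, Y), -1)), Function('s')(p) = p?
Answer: Mul(Rational(1, 2), I, Pow(690, Rational(1, 2))) ≈ Mul(13.134, I)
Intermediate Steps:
Function('X')(Y) = Mul(Rational(1, 2), Pow(Y, -1), Add(-84, Y)) (Function('X')(Y) = Mul(Add(-84, Y), Pow(Mul(2, Y), -1)) = Mul(Add(-84, Y), Mul(Rational(1, 2), Pow(Y, -1))) = Mul(Rational(1, 2), Pow(Y, -1), Add(-84, Y)))
Function('W')(U) = Add(39, U) (Function('W')(U) = Add(U, Mul(-1, -39)) = Add(U, 39) = Add(39, U))
Pow(Add(Function('X')(Pow(Add(3, -2), 2)), Function('W')(-170)), Rational(1, 2)) = Pow(Add(Mul(Rational(1, 2), Pow(Pow(Add(3, -2), 2), -1), Add(-84, Pow(Add(3, -2), 2))), Add(39, -170)), Rational(1, 2)) = Pow(Add(Mul(Rational(1, 2), Pow(Pow(1, 2), -1), Add(-84, Pow(1, 2))), -131), Rational(1, 2)) = Pow(Add(Mul(Rational(1, 2), Pow(1, -1), Add(-84, 1)), -131), Rational(1, 2)) = Pow(Add(Mul(Rational(1, 2), 1, -83), -131), Rational(1, 2)) = Pow(Add(Rational(-83, 2), -131), Rational(1, 2)) = Pow(Rational(-345, 2), Rational(1, 2)) = Mul(Rational(1, 2), I, Pow(690, Rational(1, 2)))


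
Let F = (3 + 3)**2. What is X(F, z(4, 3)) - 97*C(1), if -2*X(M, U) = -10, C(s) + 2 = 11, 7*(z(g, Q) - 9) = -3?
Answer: -868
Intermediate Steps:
z(g, Q) = 60/7 (z(g, Q) = 9 + (1/7)*(-3) = 9 - 3/7 = 60/7)
F = 36 (F = 6**2 = 36)
C(s) = 9 (C(s) = -2 + 11 = 9)
X(M, U) = 5 (X(M, U) = -1/2*(-10) = 5)
X(F, z(4, 3)) - 97*C(1) = 5 - 97*9 = 5 - 873 = -868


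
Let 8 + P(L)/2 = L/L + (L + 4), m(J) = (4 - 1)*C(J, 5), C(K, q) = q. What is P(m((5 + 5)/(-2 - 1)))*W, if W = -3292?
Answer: -79008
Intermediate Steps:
m(J) = 15 (m(J) = (4 - 1)*5 = 3*5 = 15)
P(L) = -6 + 2*L (P(L) = -16 + 2*(L/L + (L + 4)) = -16 + 2*(1 + (4 + L)) = -16 + 2*(5 + L) = -16 + (10 + 2*L) = -6 + 2*L)
P(m((5 + 5)/(-2 - 1)))*W = (-6 + 2*15)*(-3292) = (-6 + 30)*(-3292) = 24*(-3292) = -79008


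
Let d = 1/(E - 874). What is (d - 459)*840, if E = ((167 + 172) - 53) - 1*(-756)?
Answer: -385555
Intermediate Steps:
E = 1042 (E = (339 - 53) + 756 = 286 + 756 = 1042)
d = 1/168 (d = 1/(1042 - 874) = 1/168 ≈ 0.0059524)
(d - 459)*840 = (1/168 - 459)*840 = -77111/168*840 = -385555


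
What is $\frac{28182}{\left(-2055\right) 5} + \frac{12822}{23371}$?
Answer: $- \frac{175631824}{80045675} \approx -2.1941$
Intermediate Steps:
$\frac{28182}{\left(-2055\right) 5} + \frac{12822}{23371} = \frac{28182}{-10275} + 12822 \cdot \frac{1}{23371} = 28182 \left(- \frac{1}{10275}\right) + \frac{12822}{23371} = - \frac{9394}{3425} + \frac{12822}{23371} = - \frac{175631824}{80045675}$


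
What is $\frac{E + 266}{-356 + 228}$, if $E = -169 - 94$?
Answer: $- \frac{3}{128} \approx -0.023438$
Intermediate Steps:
$E = -263$
$\frac{E + 266}{-356 + 228} = \frac{-263 + 266}{-356 + 228} = \frac{3}{-128} = 3 \left(- \frac{1}{128}\right) = - \frac{3}{128}$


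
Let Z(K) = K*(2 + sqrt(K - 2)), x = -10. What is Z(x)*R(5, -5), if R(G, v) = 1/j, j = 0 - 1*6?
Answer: 10/3 + 10*I*sqrt(3)/3 ≈ 3.3333 + 5.7735*I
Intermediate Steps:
j = -6 (j = 0 - 6 = -6)
Z(K) = K*(2 + sqrt(-2 + K))
R(G, v) = -1/6 (R(G, v) = 1/(-6) = -1/6)
Z(x)*R(5, -5) = -10*(2 + sqrt(-2 - 10))*(-1/6) = -10*(2 + sqrt(-12))*(-1/6) = -10*(2 + 2*I*sqrt(3))*(-1/6) = (-20 - 20*I*sqrt(3))*(-1/6) = 10/3 + 10*I*sqrt(3)/3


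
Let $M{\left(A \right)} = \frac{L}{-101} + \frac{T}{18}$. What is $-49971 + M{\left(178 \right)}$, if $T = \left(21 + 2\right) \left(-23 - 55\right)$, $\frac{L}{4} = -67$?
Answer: $- \frac{15170608}{303} \approx -50068.0$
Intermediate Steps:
$L = -268$ ($L = 4 \left(-67\right) = -268$)
$T = -1794$ ($T = 23 \left(-78\right) = -1794$)
$M{\left(A \right)} = - \frac{29395}{303}$ ($M{\left(A \right)} = - \frac{268}{-101} - \frac{1794}{18} = \left(-268\right) \left(- \frac{1}{101}\right) - \frac{299}{3} = \frac{268}{101} - \frac{299}{3} = - \frac{29395}{303}$)
$-49971 + M{\left(178 \right)} = -49971 - \frac{29395}{303} = - \frac{15170608}{303}$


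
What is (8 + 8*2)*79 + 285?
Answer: 2181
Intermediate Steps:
(8 + 8*2)*79 + 285 = (8 + 16)*79 + 285 = 24*79 + 285 = 1896 + 285 = 2181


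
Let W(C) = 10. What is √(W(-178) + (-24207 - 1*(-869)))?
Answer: 108*I*√2 ≈ 152.74*I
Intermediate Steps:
√(W(-178) + (-24207 - 1*(-869))) = √(10 + (-24207 - 1*(-869))) = √(10 + (-24207 + 869)) = √(10 - 23338) = √(-23328) = 108*I*√2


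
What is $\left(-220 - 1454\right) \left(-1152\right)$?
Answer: $1928448$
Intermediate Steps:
$\left(-220 - 1454\right) \left(-1152\right) = \left(-1674\right) \left(-1152\right) = 1928448$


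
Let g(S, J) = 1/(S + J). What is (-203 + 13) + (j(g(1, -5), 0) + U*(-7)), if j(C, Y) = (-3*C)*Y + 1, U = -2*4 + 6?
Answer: -175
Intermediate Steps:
U = -2 (U = -8 + 6 = -2)
g(S, J) = 1/(J + S)
j(C, Y) = 1 - 3*C*Y (j(C, Y) = -3*C*Y + 1 = 1 - 3*C*Y)
(-203 + 13) + (j(g(1, -5), 0) + U*(-7)) = (-203 + 13) + ((1 - 3*0/(-5 + 1)) - 2*(-7)) = -190 + ((1 - 3*0/(-4)) + 14) = -190 + ((1 - 3*(-1/4)*0) + 14) = -190 + ((1 + 0) + 14) = -190 + (1 + 14) = -190 + 15 = -175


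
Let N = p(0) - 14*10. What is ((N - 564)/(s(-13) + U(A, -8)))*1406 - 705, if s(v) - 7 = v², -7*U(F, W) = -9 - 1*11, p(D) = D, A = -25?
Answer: -1952857/313 ≈ -6239.2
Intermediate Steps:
N = -140 (N = 0 - 14*10 = 0 - 140 = -140)
U(F, W) = 20/7 (U(F, W) = -(-9 - 1*11)/7 = -(-9 - 11)/7 = -⅐*(-20) = 20/7)
s(v) = 7 + v²
((N - 564)/(s(-13) + U(A, -8)))*1406 - 705 = ((-140 - 564)/((7 + (-13)²) + 20/7))*1406 - 705 = -704/((7 + 169) + 20/7)*1406 - 705 = -704/(176 + 20/7)*1406 - 705 = -704/1252/7*1406 - 705 = -704*7/1252*1406 - 705 = -1232/313*1406 - 705 = -1732192/313 - 705 = -1952857/313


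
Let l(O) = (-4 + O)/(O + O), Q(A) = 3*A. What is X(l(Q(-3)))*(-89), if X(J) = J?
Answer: -1157/18 ≈ -64.278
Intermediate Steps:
l(O) = (-4 + O)/(2*O) (l(O) = (-4 + O)/((2*O)) = (-4 + O)*(1/(2*O)) = (-4 + O)/(2*O))
X(l(Q(-3)))*(-89) = ((-4 + 3*(-3))/(2*((3*(-3)))))*(-89) = ((1/2)*(-4 - 9)/(-9))*(-89) = ((1/2)*(-1/9)*(-13))*(-89) = (13/18)*(-89) = -1157/18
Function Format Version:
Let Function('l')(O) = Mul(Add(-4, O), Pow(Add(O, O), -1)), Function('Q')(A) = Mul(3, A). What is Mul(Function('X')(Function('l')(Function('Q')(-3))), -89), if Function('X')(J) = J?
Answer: Rational(-1157, 18) ≈ -64.278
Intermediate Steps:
Function('l')(O) = Mul(Rational(1, 2), Pow(O, -1), Add(-4, O)) (Function('l')(O) = Mul(Add(-4, O), Pow(Mul(2, O), -1)) = Mul(Add(-4, O), Mul(Rational(1, 2), Pow(O, -1))) = Mul(Rational(1, 2), Pow(O, -1), Add(-4, O)))
Mul(Function('X')(Function('l')(Function('Q')(-3))), -89) = Mul(Mul(Rational(1, 2), Pow(Mul(3, -3), -1), Add(-4, Mul(3, -3))), -89) = Mul(Mul(Rational(1, 2), Pow(-9, -1), Add(-4, -9)), -89) = Mul(Mul(Rational(1, 2), Rational(-1, 9), -13), -89) = Mul(Rational(13, 18), -89) = Rational(-1157, 18)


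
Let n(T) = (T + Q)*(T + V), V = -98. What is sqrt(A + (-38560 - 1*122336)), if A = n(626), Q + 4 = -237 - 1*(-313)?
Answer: 12*sqrt(1442) ≈ 455.68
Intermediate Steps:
Q = 72 (Q = -4 + (-237 - 1*(-313)) = -4 + (-237 + 313) = -4 + 76 = 72)
n(T) = (-98 + T)*(72 + T) (n(T) = (T + 72)*(T - 98) = (72 + T)*(-98 + T) = (-98 + T)*(72 + T))
A = 368544 (A = -7056 + 626**2 - 26*626 = -7056 + 391876 - 16276 = 368544)
sqrt(A + (-38560 - 1*122336)) = sqrt(368544 + (-38560 - 1*122336)) = sqrt(368544 + (-38560 - 122336)) = sqrt(368544 - 160896) = sqrt(207648) = 12*sqrt(1442)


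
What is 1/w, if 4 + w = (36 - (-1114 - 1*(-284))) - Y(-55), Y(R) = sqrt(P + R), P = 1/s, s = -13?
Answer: 5603/4830144 + I*sqrt(2327)/4830144 ≈ 0.00116 + 9.9871e-6*I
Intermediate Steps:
P = -1/13 (P = 1/(-13) = -1/13 ≈ -0.076923)
Y(R) = sqrt(-1/13 + R)
w = 862 - 2*I*sqrt(2327)/13 (w = -4 + ((36 - (-1114 - 1*(-284))) - sqrt(-13 + 169*(-55))/13) = -4 + ((36 - (-1114 + 284)) - sqrt(-13 - 9295)/13) = -4 + ((36 - 1*(-830)) - sqrt(-9308)/13) = -4 + ((36 + 830) - 2*I*sqrt(2327)/13) = -4 + (866 - 2*I*sqrt(2327)/13) = 862 - 2*I*sqrt(2327)/13 ≈ 862.0 - 7.4214*I)
1/w = 1/(862 - 2*I*sqrt(2327)/13)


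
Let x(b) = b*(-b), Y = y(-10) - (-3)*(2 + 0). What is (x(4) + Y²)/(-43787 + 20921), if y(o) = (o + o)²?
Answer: -27470/3811 ≈ -7.2081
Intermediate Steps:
y(o) = 4*o² (y(o) = (2*o)² = 4*o²)
Y = 406 (Y = 4*(-10)² - (-3)*(2 + 0) = 4*100 - (-3)*2 = 400 - 1*(-6) = 400 + 6 = 406)
x(b) = -b²
(x(4) + Y²)/(-43787 + 20921) = (-1*4² + 406²)/(-43787 + 20921) = (-1*16 + 164836)/(-22866) = (-16 + 164836)*(-1/22866) = 164820*(-1/22866) = -27470/3811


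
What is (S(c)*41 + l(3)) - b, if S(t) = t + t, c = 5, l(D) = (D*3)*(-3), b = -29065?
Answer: 29448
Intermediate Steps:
l(D) = -9*D (l(D) = (3*D)*(-3) = -9*D)
S(t) = 2*t
(S(c)*41 + l(3)) - b = ((2*5)*41 - 9*3) - 1*(-29065) = (10*41 - 27) + 29065 = (410 - 27) + 29065 = 383 + 29065 = 29448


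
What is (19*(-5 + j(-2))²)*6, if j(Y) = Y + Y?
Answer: 9234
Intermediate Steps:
j(Y) = 2*Y
(19*(-5 + j(-2))²)*6 = (19*(-5 + 2*(-2))²)*6 = (19*(-5 - 4)²)*6 = (19*(-9)²)*6 = (19*81)*6 = 1539*6 = 9234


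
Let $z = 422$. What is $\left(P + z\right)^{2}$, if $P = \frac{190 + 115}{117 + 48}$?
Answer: $\frac{195636169}{1089} \approx 1.7965 \cdot 10^{5}$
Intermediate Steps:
$P = \frac{61}{33}$ ($P = \frac{305}{165} = 305 \cdot \frac{1}{165} = \frac{61}{33} \approx 1.8485$)
$\left(P + z\right)^{2} = \left(\frac{61}{33} + 422\right)^{2} = \left(\frac{13987}{33}\right)^{2} = \frac{195636169}{1089}$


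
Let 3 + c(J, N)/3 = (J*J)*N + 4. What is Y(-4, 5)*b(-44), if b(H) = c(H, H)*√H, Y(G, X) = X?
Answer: -2555490*I*√11 ≈ -8.4756e+6*I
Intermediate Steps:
c(J, N) = 3 + 3*N*J² (c(J, N) = -9 + 3*((J*J)*N + 4) = -9 + 3*(J²*N + 4) = -9 + 3*(N*J² + 4) = -9 + 3*(4 + N*J²) = -9 + (12 + 3*N*J²) = 3 + 3*N*J²)
b(H) = √H*(3 + 3*H³) (b(H) = (3 + 3*H*H²)*√H = (3 + 3*H³)*√H = √H*(3 + 3*H³))
Y(-4, 5)*b(-44) = 5*(3*√(-44)*(1 + (-44)³)) = 5*(3*(2*I*√11)*(1 - 85184)) = 5*(3*(2*I*√11)*(-85183)) = 5*(-511098*I*√11) = -2555490*I*√11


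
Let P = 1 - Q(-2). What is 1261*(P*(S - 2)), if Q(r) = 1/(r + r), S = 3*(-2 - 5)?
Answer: -145015/4 ≈ -36254.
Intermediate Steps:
S = -21 (S = 3*(-7) = -21)
Q(r) = 1/(2*r)
P = 5/4 (P = 1 - 1/(2*(-2)) = 1 - (-1)/(2*2) = 1 - 1*(-¼) = 1 + ¼ = 5/4 ≈ 1.2500)
1261*(P*(S - 2)) = 1261*(5*(-21 - 2)/4) = 1261*((5/4)*(-23)) = 1261*(-115/4) = -145015/4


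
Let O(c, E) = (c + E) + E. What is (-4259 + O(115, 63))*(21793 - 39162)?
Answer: 69788642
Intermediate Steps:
O(c, E) = c + 2*E (O(c, E) = (E + c) + E = c + 2*E)
(-4259 + O(115, 63))*(21793 - 39162) = (-4259 + (115 + 2*63))*(21793 - 39162) = (-4259 + (115 + 126))*(-17369) = (-4259 + 241)*(-17369) = -4018*(-17369) = 69788642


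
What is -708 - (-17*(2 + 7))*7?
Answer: 363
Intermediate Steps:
-708 - (-17*(2 + 7))*7 = -708 - (-17*9)*7 = -708 - (-153)*7 = -708 - 1*(-1071) = -708 + 1071 = 363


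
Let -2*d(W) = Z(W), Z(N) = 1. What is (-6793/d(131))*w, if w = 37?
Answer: 502682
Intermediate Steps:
d(W) = -½ (d(W) = -½*1 = -½)
(-6793/d(131))*w = -6793/(-½)*37 = -6793*(-2)*37 = 13586*37 = 502682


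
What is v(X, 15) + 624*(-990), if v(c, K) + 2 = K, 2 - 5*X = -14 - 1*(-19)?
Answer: -617747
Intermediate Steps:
X = -⅗ (X = ⅖ - (-14 - 1*(-19))/5 = ⅖ - (-14 + 19)/5 = ⅖ - ⅕*5 = ⅖ - 1 = -⅗ ≈ -0.60000)
v(c, K) = -2 + K
v(X, 15) + 624*(-990) = (-2 + 15) + 624*(-990) = 13 - 617760 = -617747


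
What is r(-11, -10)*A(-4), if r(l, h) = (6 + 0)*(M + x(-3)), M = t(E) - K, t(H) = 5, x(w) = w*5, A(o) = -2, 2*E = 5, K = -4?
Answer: 72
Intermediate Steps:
E = 5/2 (E = (½)*5 = 5/2 ≈ 2.5000)
x(w) = 5*w
M = 9 (M = 5 - 1*(-4) = 5 + 4 = 9)
r(l, h) = -36 (r(l, h) = (6 + 0)*(9 + 5*(-3)) = 6*(9 - 15) = 6*(-6) = -36)
r(-11, -10)*A(-4) = -36*(-2) = 72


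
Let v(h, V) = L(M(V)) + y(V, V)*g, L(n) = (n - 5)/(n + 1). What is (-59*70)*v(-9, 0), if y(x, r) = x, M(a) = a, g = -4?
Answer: 20650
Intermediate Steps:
L(n) = (-5 + n)/(1 + n)
v(h, V) = -4*V + (-5 + V)/(1 + V) (v(h, V) = (-5 + V)/(1 + V) + V*(-4) = (-5 + V)/(1 + V) - 4*V = -4*V + (-5 + V)/(1 + V))
(-59*70)*v(-9, 0) = (-59*70)*((-5 + 0 - 4*0*(1 + 0))/(1 + 0)) = -4130*(-5 + 0 - 4*0*1)/1 = -4130*(-5 + 0 + 0) = -4130*(-5) = 20650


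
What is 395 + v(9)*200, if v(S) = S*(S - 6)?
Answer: 5795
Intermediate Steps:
v(S) = S*(-6 + S)
395 + v(9)*200 = 395 + (9*(-6 + 9))*200 = 395 + (9*3)*200 = 395 + 27*200 = 395 + 5400 = 5795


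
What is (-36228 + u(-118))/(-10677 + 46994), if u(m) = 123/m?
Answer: -4275027/4285406 ≈ -0.99758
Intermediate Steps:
(-36228 + u(-118))/(-10677 + 46994) = (-36228 + 123/(-118))/(-10677 + 46994) = (-36228 + 123*(-1/118))/36317 = (-36228 - 123/118)*(1/36317) = -4275027/118*1/36317 = -4275027/4285406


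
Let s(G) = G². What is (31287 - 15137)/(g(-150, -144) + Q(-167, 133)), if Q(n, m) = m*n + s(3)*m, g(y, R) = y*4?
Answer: -8075/10807 ≈ -0.74720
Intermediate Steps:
g(y, R) = 4*y
Q(n, m) = 9*m + m*n (Q(n, m) = m*n + 3²*m = m*n + 9*m = 9*m + m*n)
(31287 - 15137)/(g(-150, -144) + Q(-167, 133)) = (31287 - 15137)/(4*(-150) + 133*(9 - 167)) = 16150/(-600 + 133*(-158)) = 16150/(-600 - 21014) = 16150/(-21614) = 16150*(-1/21614) = -8075/10807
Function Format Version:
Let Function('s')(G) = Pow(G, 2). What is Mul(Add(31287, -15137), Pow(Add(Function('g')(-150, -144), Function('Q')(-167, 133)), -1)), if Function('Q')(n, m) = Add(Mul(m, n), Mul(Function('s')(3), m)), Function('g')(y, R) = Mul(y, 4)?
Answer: Rational(-8075, 10807) ≈ -0.74720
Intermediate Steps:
Function('g')(y, R) = Mul(4, y)
Function('Q')(n, m) = Add(Mul(9, m), Mul(m, n)) (Function('Q')(n, m) = Add(Mul(m, n), Mul(Pow(3, 2), m)) = Add(Mul(m, n), Mul(9, m)) = Add(Mul(9, m), Mul(m, n)))
Mul(Add(31287, -15137), Pow(Add(Function('g')(-150, -144), Function('Q')(-167, 133)), -1)) = Mul(Add(31287, -15137), Pow(Add(Mul(4, -150), Mul(133, Add(9, -167))), -1)) = Mul(16150, Pow(Add(-600, Mul(133, -158)), -1)) = Mul(16150, Pow(Add(-600, -21014), -1)) = Mul(16150, Pow(-21614, -1)) = Mul(16150, Rational(-1, 21614)) = Rational(-8075, 10807)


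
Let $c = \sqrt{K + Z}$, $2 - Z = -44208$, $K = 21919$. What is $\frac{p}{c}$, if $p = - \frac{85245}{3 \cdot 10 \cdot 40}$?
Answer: $- \frac{5683 \sqrt{66129}}{5290320} \approx -0.27624$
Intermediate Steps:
$Z = 44210$ ($Z = 2 - -44208 = 2 + 44208 = 44210$)
$p = - \frac{5683}{80}$ ($p = - \frac{85245}{30 \cdot 40} = - \frac{85245}{1200} = \left(-85245\right) \frac{1}{1200} = - \frac{5683}{80} \approx -71.037$)
$c = \sqrt{66129}$ ($c = \sqrt{21919 + 44210} = \sqrt{66129} \approx 257.16$)
$\frac{p}{c} = - \frac{5683}{80 \sqrt{66129}} = - \frac{5683 \frac{\sqrt{66129}}{66129}}{80} = - \frac{5683 \sqrt{66129}}{5290320}$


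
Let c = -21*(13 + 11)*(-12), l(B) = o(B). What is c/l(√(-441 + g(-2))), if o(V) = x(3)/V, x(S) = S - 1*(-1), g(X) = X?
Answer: 1512*I*√443 ≈ 31824.0*I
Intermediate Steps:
x(S) = 1 + S (x(S) = S + 1 = 1 + S)
o(V) = 4/V (o(V) = (1 + 3)/V = 4/V)
l(B) = 4/B
c = 6048 (c = -504*(-12) = -21*(-288) = 6048)
c/l(√(-441 + g(-2))) = 6048/((4/(√(-441 - 2)))) = 6048/((4/(√(-443)))) = 6048/((4/((I*√443)))) = 6048/((4*(-I*√443/443))) = 6048/((-4*I*√443/443)) = 6048*(I*√443/4) = 1512*I*√443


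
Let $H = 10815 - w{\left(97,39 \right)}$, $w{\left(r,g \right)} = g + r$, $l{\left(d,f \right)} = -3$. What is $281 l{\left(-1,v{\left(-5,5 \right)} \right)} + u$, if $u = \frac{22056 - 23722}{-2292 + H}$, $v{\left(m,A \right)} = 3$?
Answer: $- \frac{7071907}{8387} \approx -843.2$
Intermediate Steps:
$H = 10679$ ($H = 10815 - \left(39 + 97\right) = 10815 - 136 = 10679$)
$u = - \frac{1666}{8387}$ ($u = \frac{22056 - 23722}{-2292 + 10679} = - \frac{1666}{8387} \approx -0.19864$)
$281 l{\left(-1,v{\left(-5,5 \right)} \right)} + u = 281 \left(-3\right) - \frac{1666}{8387} = -843 - \frac{1666}{8387} = - \frac{7071907}{8387}$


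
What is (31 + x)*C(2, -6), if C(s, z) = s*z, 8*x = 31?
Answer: -837/2 ≈ -418.50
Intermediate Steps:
x = 31/8 (x = (⅛)*31 = 31/8 ≈ 3.8750)
(31 + x)*C(2, -6) = (31 + 31/8)*(2*(-6)) = (279/8)*(-12) = -837/2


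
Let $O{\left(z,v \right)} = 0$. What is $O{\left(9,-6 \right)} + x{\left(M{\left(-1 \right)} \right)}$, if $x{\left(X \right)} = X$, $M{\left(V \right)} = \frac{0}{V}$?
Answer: $0$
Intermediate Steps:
$M{\left(V \right)} = 0$
$O{\left(9,-6 \right)} + x{\left(M{\left(-1 \right)} \right)} = 0 + 0 = 0$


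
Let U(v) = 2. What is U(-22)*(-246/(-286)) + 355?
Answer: 51011/143 ≈ 356.72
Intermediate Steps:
U(-22)*(-246/(-286)) + 355 = 2*(-246/(-286)) + 355 = 2*(-246*(-1/286)) + 355 = 2*(123/143) + 355 = 246/143 + 355 = 51011/143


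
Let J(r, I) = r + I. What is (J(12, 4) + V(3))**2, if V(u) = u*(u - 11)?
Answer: 64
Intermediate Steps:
V(u) = u*(-11 + u)
J(r, I) = I + r
(J(12, 4) + V(3))**2 = ((4 + 12) + 3*(-11 + 3))**2 = (16 + 3*(-8))**2 = (16 - 24)**2 = (-8)**2 = 64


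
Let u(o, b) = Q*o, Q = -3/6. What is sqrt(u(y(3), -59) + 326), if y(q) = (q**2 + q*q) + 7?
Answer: sqrt(1254)/2 ≈ 17.706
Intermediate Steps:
Q = -1/2 (Q = -3*1/6 = -1/2 ≈ -0.50000)
y(q) = 7 + 2*q**2 (y(q) = (q**2 + q**2) + 7 = 2*q**2 + 7 = 7 + 2*q**2)
u(o, b) = -o/2
sqrt(u(y(3), -59) + 326) = sqrt(-(7 + 2*3**2)/2 + 326) = sqrt(-(7 + 2*9)/2 + 326) = sqrt(-(7 + 18)/2 + 326) = sqrt(-1/2*25 + 326) = sqrt(-25/2 + 326) = sqrt(627/2) = sqrt(1254)/2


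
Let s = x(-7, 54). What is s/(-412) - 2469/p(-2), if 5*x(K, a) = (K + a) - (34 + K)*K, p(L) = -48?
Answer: 422901/8240 ≈ 51.323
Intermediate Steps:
x(K, a) = K/5 + a/5 - K*(34 + K)/5 (x(K, a) = ((K + a) - (34 + K)*K)/5 = ((K + a) - K*(34 + K))/5 = (K + a - K*(34 + K))/5 = K/5 + a/5 - K*(34 + K)/5)
s = 236/5 (s = -33/5*(-7) - ⅕*(-7)² + (⅕)*54 = 231/5 - ⅕*49 + 54/5 = 231/5 - 49/5 + 54/5 = 236/5 ≈ 47.200)
s/(-412) - 2469/p(-2) = (236/5)/(-412) - 2469/(-48) = (236/5)*(-1/412) - 2469*(-1/48) = -59/515 + 823/16 = 422901/8240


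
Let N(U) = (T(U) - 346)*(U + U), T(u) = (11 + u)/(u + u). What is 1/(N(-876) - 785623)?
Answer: -1/180296 ≈ -5.5464e-6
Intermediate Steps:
T(u) = (11 + u)/(2*u) (T(u) = (11 + u)/((2*u)) = (11 + u)*(1/(2*u)) = (11 + u)/(2*u))
N(U) = 2*U*(-346 + (11 + U)/(2*U)) (N(U) = ((11 + U)/(2*U) - 346)*(U + U) = (-346 + (11 + U)/(2*U))*(2*U) = 2*U*(-346 + (11 + U)/(2*U)))
1/(N(-876) - 785623) = 1/((11 - 691*(-876)) - 785623) = 1/((11 + 605316) - 785623) = 1/(605327 - 785623) = 1/(-180296) = -1/180296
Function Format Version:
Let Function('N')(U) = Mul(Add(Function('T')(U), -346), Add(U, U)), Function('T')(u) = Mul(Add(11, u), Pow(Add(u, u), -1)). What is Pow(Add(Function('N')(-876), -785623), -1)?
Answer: Rational(-1, 180296) ≈ -5.5464e-6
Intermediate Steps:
Function('T')(u) = Mul(Rational(1, 2), Pow(u, -1), Add(11, u)) (Function('T')(u) = Mul(Add(11, u), Pow(Mul(2, u), -1)) = Mul(Add(11, u), Mul(Rational(1, 2), Pow(u, -1))) = Mul(Rational(1, 2), Pow(u, -1), Add(11, u)))
Function('N')(U) = Mul(2, U, Add(-346, Mul(Rational(1, 2), Pow(U, -1), Add(11, U)))) (Function('N')(U) = Mul(Add(Mul(Rational(1, 2), Pow(U, -1), Add(11, U)), -346), Add(U, U)) = Mul(Add(-346, Mul(Rational(1, 2), Pow(U, -1), Add(11, U))), Mul(2, U)) = Mul(2, U, Add(-346, Mul(Rational(1, 2), Pow(U, -1), Add(11, U)))))
Pow(Add(Function('N')(-876), -785623), -1) = Pow(Add(Add(11, Mul(-691, -876)), -785623), -1) = Pow(Add(Add(11, 605316), -785623), -1) = Pow(Add(605327, -785623), -1) = Pow(-180296, -1) = Rational(-1, 180296)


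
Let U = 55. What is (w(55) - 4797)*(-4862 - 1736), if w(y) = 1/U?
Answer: 1740776732/55 ≈ 3.1650e+7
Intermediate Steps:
w(y) = 1/55
(w(55) - 4797)*(-4862 - 1736) = (1/55 - 4797)*(-4862 - 1736) = -263834/55*(-6598) = 1740776732/55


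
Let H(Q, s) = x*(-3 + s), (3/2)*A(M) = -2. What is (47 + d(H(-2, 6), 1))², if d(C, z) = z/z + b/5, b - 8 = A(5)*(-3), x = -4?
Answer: 63504/25 ≈ 2540.2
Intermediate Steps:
A(M) = -4/3 (A(M) = (⅔)*(-2) = -4/3)
b = 12 (b = 8 - 4/3*(-3) = 8 + 4 = 12)
H(Q, s) = 12 - 4*s (H(Q, s) = -4*(-3 + s) = 12 - 4*s)
d(C, z) = 17/5 (d(C, z) = z/z + 12/5 = 1 + 12*(⅕) = 1 + 12/5 = 17/5)
(47 + d(H(-2, 6), 1))² = (47 + 17/5)² = (252/5)² = 63504/25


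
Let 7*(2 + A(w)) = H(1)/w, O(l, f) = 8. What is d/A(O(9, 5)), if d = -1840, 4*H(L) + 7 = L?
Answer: 206080/227 ≈ 907.84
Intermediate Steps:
H(L) = -7/4 + L/4
A(w) = -2 - 3/(14*w) (A(w) = -2 + ((-7/4 + (¼)*1)/w)/7 = -2 + ((-7/4 + ¼)/w)/7 = -2 + (-3/(2*w))/7 = -2 - 3/(14*w))
d/A(O(9, 5)) = -1840/(-2 - 3/14/8) = -1840/(-2 - 3/14*⅛) = -1840/(-2 - 3/112) = -1840/(-227/112) = -1840*(-112/227) = 206080/227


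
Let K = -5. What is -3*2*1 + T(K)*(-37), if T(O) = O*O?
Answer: -931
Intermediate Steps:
T(O) = O²
-3*2*1 + T(K)*(-37) = -3*2*1 + (-5)²*(-37) = -6*1 + 25*(-37) = -6 - 925 = -931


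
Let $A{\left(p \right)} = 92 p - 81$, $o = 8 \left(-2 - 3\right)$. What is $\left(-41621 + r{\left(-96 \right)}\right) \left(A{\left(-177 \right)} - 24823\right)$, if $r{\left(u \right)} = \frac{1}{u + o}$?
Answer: $\frac{58285725729}{34} \approx 1.7143 \cdot 10^{9}$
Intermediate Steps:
$o = -40$ ($o = 8 \left(-5\right) = -40$)
$r{\left(u \right)} = \frac{1}{-40 + u}$ ($r{\left(u \right)} = \frac{1}{u - 40} = \frac{1}{-40 + u}$)
$A{\left(p \right)} = -81 + 92 p$
$\left(-41621 + r{\left(-96 \right)}\right) \left(A{\left(-177 \right)} - 24823\right) = \left(-41621 + \frac{1}{-40 - 96}\right) \left(\left(-81 + 92 \left(-177\right)\right) - 24823\right) = \left(-41621 + \frac{1}{-136}\right) \left(\left(-81 - 16284\right) - 24823\right) = \left(-41621 - \frac{1}{136}\right) \left(-16365 - 24823\right) = \left(- \frac{5660457}{136}\right) \left(-41188\right) = \frac{58285725729}{34}$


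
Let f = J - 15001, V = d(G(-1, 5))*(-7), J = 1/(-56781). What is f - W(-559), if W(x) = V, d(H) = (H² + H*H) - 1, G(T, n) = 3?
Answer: -845014843/56781 ≈ -14882.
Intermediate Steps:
d(H) = -1 + 2*H² (d(H) = (H² + H²) - 1 = 2*H² - 1 = -1 + 2*H²)
J = -1/56781 ≈ -1.7612e-5
V = -119 (V = (-1 + 2*3²)*(-7) = (-1 + 2*9)*(-7) = (-1 + 18)*(-7) = 17*(-7) = -119)
W(x) = -119
f = -851771782/56781 (f = -1/56781 - 15001 = -851771782/56781 ≈ -15001.)
f - W(-559) = -851771782/56781 - 1*(-119) = -851771782/56781 + 119 = -845014843/56781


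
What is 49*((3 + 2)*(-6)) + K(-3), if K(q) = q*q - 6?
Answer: -1467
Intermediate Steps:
K(q) = -6 + q² (K(q) = q² - 6 = -6 + q²)
49*((3 + 2)*(-6)) + K(-3) = 49*((3 + 2)*(-6)) + (-6 + (-3)²) = 49*(5*(-6)) + (-6 + 9) = 49*(-30) + 3 = -1470 + 3 = -1467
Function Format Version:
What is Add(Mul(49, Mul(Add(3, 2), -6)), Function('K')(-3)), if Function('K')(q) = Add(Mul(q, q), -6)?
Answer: -1467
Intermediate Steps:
Function('K')(q) = Add(-6, Pow(q, 2)) (Function('K')(q) = Add(Pow(q, 2), -6) = Add(-6, Pow(q, 2)))
Add(Mul(49, Mul(Add(3, 2), -6)), Function('K')(-3)) = Add(Mul(49, Mul(Add(3, 2), -6)), Add(-6, Pow(-3, 2))) = Add(Mul(49, Mul(5, -6)), Add(-6, 9)) = Add(Mul(49, -30), 3) = Add(-1470, 3) = -1467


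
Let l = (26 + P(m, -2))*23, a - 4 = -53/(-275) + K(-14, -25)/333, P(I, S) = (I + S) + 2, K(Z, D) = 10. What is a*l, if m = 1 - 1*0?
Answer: 26682231/10175 ≈ 2622.3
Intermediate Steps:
m = 1 (m = 1 + 0 = 1)
P(I, S) = 2 + I + S
a = 386699/91575 (a = 4 + (-53/(-275) + 10/333) = 4 + (-53*(-1/275) + 10*(1/333)) = 4 + (53/275 + 10/333) = 4 + 20399/91575 = 386699/91575 ≈ 4.2228)
l = 621 (l = (26 + (2 + 1 - 2))*23 = (26 + 1)*23 = 27*23 = 621)
a*l = (386699/91575)*621 = 26682231/10175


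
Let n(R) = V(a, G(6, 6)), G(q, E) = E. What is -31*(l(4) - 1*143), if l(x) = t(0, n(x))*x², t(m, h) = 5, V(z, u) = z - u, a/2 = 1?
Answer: 1953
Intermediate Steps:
a = 2 (a = 2*1 = 2)
n(R) = -4 (n(R) = 2 - 1*6 = 2 - 6 = -4)
l(x) = 5*x²
-31*(l(4) - 1*143) = -31*(5*4² - 1*143) = -31*(5*16 - 143) = -31*(80 - 143) = -31*(-63) = 1953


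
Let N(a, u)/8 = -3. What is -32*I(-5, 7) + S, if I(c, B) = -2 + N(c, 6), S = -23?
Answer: 809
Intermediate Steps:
N(a, u) = -24 (N(a, u) = 8*(-3) = -24)
I(c, B) = -26 (I(c, B) = -2 - 24 = -26)
-32*I(-5, 7) + S = -32*(-26) - 23 = 832 - 23 = 809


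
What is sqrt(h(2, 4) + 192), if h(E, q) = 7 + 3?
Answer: sqrt(202) ≈ 14.213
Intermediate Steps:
h(E, q) = 10
sqrt(h(2, 4) + 192) = sqrt(10 + 192) = sqrt(202)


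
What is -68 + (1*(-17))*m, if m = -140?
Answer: 2312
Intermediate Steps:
-68 + (1*(-17))*m = -68 + (1*(-17))*(-140) = -68 - 17*(-140) = -68 + 2380 = 2312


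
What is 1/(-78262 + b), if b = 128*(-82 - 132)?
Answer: -1/105654 ≈ -9.4649e-6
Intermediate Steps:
b = -27392 (b = 128*(-214) = -27392)
1/(-78262 + b) = 1/(-78262 - 27392) = 1/(-105654) = -1/105654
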